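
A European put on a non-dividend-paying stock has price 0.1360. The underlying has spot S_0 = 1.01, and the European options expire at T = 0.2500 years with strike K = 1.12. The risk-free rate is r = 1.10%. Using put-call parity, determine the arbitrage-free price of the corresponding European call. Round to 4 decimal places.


Answer: Call price = 0.0291

Derivation:
Put-call parity: C - P = S_0 * exp(-qT) - K * exp(-rT).
S_0 * exp(-qT) = 1.0100 * 1.00000000 = 1.01000000
K * exp(-rT) = 1.1200 * 0.99725378 = 1.11692423
C = P + S*exp(-qT) - K*exp(-rT)
C = 0.1360 + 1.01000000 - 1.11692423 = 0.0291


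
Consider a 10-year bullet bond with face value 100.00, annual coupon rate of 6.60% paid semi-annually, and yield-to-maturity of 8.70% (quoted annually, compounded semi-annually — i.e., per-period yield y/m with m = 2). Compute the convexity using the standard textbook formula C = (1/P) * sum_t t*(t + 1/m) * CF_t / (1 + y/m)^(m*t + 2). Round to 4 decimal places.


Coupon per period c = face * coupon_rate / m = 3.300000
Periods per year m = 2; per-period yield y/m = 0.043500
Number of cashflows N = 20
Cashflows (t years, CF_t, discount factor 1/(1+y/m)^(m*t), PV):
  t = 0.5000: CF_t = 3.300000, DF = 0.958313, PV = 3.162434
  t = 1.0000: CF_t = 3.300000, DF = 0.918365, PV = 3.030603
  t = 1.5000: CF_t = 3.300000, DF = 0.880081, PV = 2.904267
  t = 2.0000: CF_t = 3.300000, DF = 0.843393, PV = 2.783198
  t = 2.5000: CF_t = 3.300000, DF = 0.808235, PV = 2.667176
  t = 3.0000: CF_t = 3.300000, DF = 0.774543, PV = 2.555990
  t = 3.5000: CF_t = 3.300000, DF = 0.742254, PV = 2.449440
  t = 4.0000: CF_t = 3.300000, DF = 0.711312, PV = 2.347331
  t = 4.5000: CF_t = 3.300000, DF = 0.681660, PV = 2.249479
  t = 5.0000: CF_t = 3.300000, DF = 0.653244, PV = 2.155705
  t = 5.5000: CF_t = 3.300000, DF = 0.626013, PV = 2.065841
  t = 6.0000: CF_t = 3.300000, DF = 0.599916, PV = 1.979723
  t = 6.5000: CF_t = 3.300000, DF = 0.574908, PV = 1.897195
  t = 7.0000: CF_t = 3.300000, DF = 0.550942, PV = 1.818108
  t = 7.5000: CF_t = 3.300000, DF = 0.527975, PV = 1.742317
  t = 8.0000: CF_t = 3.300000, DF = 0.505965, PV = 1.669686
  t = 8.5000: CF_t = 3.300000, DF = 0.484873, PV = 1.600082
  t = 9.0000: CF_t = 3.300000, DF = 0.464661, PV = 1.533380
  t = 9.5000: CF_t = 3.300000, DF = 0.445290, PV = 1.469458
  t = 10.0000: CF_t = 103.300000, DF = 0.426728, PV = 44.080981
Price P = sum_t PV_t = 86.162395
Convexity numerator sum_t t*(t + 1/m) * CF_t / (1+y/m)^(m*t + 2):
  t = 0.5000: term = 1.452134
  t = 1.0000: term = 4.174797
  t = 1.5000: term = 8.001528
  t = 2.0000: term = 12.779952
  t = 2.5000: term = 18.370798
  t = 3.0000: term = 24.646974
  t = 3.5000: term = 31.492700
  t = 4.0000: term = 38.802697
  t = 4.5000: term = 46.481429
  t = 5.0000: term = 54.442391
  t = 5.5000: term = 62.607446
  t = 6.0000: term = 70.906198
  t = 6.5000: term = 79.275417
  t = 7.0000: term = 87.658491
  t = 7.5000: term = 96.004918
  t = 8.0000: term = 104.269836
  t = 8.5000: term = 112.413575
  t = 9.0000: term = 120.401247
  t = 9.5000: term = 128.202361
  t = 10.0000: term = 4250.652929
Convexity = (1/P) * sum = 5353.037819 / 86.162395 = 62.127310

Answer: Convexity = 62.1273


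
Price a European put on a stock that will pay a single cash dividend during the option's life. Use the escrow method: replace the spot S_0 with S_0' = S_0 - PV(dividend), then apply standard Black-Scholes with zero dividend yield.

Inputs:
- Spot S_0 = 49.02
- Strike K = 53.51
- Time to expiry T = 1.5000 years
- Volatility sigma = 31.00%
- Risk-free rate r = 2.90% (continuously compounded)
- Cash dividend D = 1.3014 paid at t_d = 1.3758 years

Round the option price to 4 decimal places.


Answer: Price = 9.3090

Derivation:
PV(D) = D * exp(-r * t_d) = 1.3014 * 0.96088725 = 1.25049867
S_0' = S_0 - PV(D) = 49.0200 - 1.25049867 = 47.76950133
d1 = (ln(S_0'/K) + (r + sigma^2/2)*T) / (sigma*sqrt(T)) = 0.00551487
d2 = d1 - sigma*sqrt(T) = -0.37415604
exp(-rT) = 0.95743255
N(-d1) = 0.49779990; N(-d2) = 0.64585589
P = K * exp(-rT) * N(-d2) - S_0' * N(-d1) = 53.5100 * 0.95743255 * 0.64585589 - 47.76950133 * 0.49779990 = 9.3090


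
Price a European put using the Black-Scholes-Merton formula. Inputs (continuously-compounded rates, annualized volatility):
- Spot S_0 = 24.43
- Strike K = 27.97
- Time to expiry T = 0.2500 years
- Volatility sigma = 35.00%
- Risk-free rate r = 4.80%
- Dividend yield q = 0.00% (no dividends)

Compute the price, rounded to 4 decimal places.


d1 = (ln(S/K) + (r - q + 0.5*sigma^2) * T) / (sigma * sqrt(T)) = -0.61718927
d2 = d1 - sigma * sqrt(T) = -0.79218927
exp(-rT) = 0.98807171; exp(-qT) = 1.00000000
P = K * exp(-rT) * N(-d2) - S_0 * exp(-qT) * N(-d1)
N(-d1) = 0.73144505; N(-d2) = 0.78587484
P = 27.9700 * 0.98807171 * 0.78587484 - 24.4300 * 1.00000000 * 0.73144505 = 3.8495

Answer: Price = 3.8495


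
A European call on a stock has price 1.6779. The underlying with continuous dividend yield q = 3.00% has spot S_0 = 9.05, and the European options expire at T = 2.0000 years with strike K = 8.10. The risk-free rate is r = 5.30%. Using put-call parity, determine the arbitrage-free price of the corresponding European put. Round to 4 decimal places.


Answer: Put price = 0.4403

Derivation:
Put-call parity: C - P = S_0 * exp(-qT) - K * exp(-rT).
S_0 * exp(-qT) = 9.0500 * 0.94176453 = 8.52296903
K * exp(-rT) = 8.1000 * 0.89942465 = 7.28533965
P = C - S*exp(-qT) + K*exp(-rT)
P = 1.6779 - 8.52296903 + 7.28533965 = 0.4403


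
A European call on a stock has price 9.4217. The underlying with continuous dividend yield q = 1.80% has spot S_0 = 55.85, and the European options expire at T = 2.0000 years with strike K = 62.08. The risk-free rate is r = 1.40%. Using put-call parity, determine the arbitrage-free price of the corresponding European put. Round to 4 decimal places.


Put-call parity: C - P = S_0 * exp(-qT) - K * exp(-rT).
S_0 * exp(-qT) = 55.8500 * 0.96464029 = 53.87516039
K * exp(-rT) = 62.0800 * 0.97238837 = 60.36586981
P = C - S*exp(-qT) + K*exp(-rT)
P = 9.4217 - 53.87516039 + 60.36586981 = 15.9124

Answer: Put price = 15.9124


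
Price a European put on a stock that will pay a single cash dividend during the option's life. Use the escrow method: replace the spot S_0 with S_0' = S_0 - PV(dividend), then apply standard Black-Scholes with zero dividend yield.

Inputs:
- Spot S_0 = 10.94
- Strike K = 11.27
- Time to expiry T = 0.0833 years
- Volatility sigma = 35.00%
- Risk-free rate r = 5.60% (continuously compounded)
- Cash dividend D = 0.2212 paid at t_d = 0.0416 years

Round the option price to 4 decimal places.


PV(D) = D * exp(-r * t_d) = 0.2212 * 0.99767311 = 0.22068529
S_0' = S_0 - PV(D) = 10.9400 - 0.22068529 = 10.71931471
d1 = (ln(S_0'/K) + (r + sigma^2/2)*T) / (sigma*sqrt(T)) = -0.39924508
d2 = d1 - sigma*sqrt(T) = -0.50026117
exp(-rT) = 0.99534606
N(-d1) = 0.65514368; N(-d2) = 0.69155440
P = K * exp(-rT) * N(-d2) - S_0' * N(-d1) = 11.2700 * 0.99534606 * 0.69155440 - 10.71931471 * 0.65514368 = 0.7349

Answer: Price = 0.7349


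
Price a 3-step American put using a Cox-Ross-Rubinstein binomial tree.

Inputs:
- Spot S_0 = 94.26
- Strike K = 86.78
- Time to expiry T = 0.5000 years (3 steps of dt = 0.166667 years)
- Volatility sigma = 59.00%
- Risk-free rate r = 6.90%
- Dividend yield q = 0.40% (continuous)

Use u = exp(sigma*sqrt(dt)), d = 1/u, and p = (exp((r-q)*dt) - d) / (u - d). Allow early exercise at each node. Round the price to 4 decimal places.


dt = T/N = 0.166667
u = exp(sigma*sqrt(dt)) = 1.272351; d = 1/u = 0.785947
p = (exp((r-q)*dt) - d) / (u - d) = 0.462466
Discount per step: exp(-r*dt) = 0.988566
Stock lattice S(k, i) with i counting down-moves:
  k=0: S(0,0) = 94.2600
  k=1: S(1,0) = 119.9318; S(1,1) = 74.0833
  k=2: S(2,0) = 152.5954; S(2,1) = 94.2600; S(2,2) = 58.2255
  k=3: S(3,0) = 194.1549; S(3,1) = 119.9318; S(3,2) = 74.0833; S(3,3) = 45.7622
Terminal payoffs V(N, i) = max(K - S_T, 0):
  V(3,0) = 0.000000; V(3,1) = 0.000000; V(3,2) = 12.696678; V(3,3) = 41.017845
Backward induction: V(k, i) = exp(-r*dt) * [p * V(k+1, i) + (1-p) * V(k+1, i+1)]; then take max(V_cont, immediate exercise) for American.
  V(2,0) = exp(-r*dt) * [p*0.000000 + (1-p)*0.000000] = 0.000000; exercise = 0.000000; V(2,0) = max -> 0.000000
  V(2,1) = exp(-r*dt) * [p*0.000000 + (1-p)*12.696678] = 6.746857; exercise = 0.000000; V(2,1) = max -> 6.746857
  V(2,2) = exp(-r*dt) * [p*12.696678 + (1-p)*41.017845] = 27.601019; exercise = 28.554469; V(2,2) = max -> 28.554469
  V(1,0) = exp(-r*dt) * [p*0.000000 + (1-p)*6.746857] = 3.585196; exercise = 0.000000; V(1,0) = max -> 3.585196
  V(1,1) = exp(-r*dt) * [p*6.746857 + (1-p)*28.554469] = 18.258007; exercise = 12.696678; V(1,1) = max -> 18.258007
  V(0,0) = exp(-r*dt) * [p*3.585196 + (1-p)*18.258007] = 11.341152; exercise = 0.000000; V(0,0) = max -> 11.341152

Answer: Price = V(0,0) = 11.3412


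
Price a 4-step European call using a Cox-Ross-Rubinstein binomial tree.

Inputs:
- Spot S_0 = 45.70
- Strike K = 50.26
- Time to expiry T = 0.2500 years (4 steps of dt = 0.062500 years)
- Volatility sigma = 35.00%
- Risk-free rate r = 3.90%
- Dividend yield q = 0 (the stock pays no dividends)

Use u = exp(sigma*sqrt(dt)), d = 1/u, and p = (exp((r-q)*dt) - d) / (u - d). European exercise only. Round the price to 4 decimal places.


dt = T/N = 0.062500
u = exp(sigma*sqrt(dt)) = 1.091442; d = 1/u = 0.916219
p = (exp((r-q)*dt) - d) / (u - d) = 0.492067
Discount per step: exp(-r*dt) = 0.997565
Stock lattice S(k, i) with i counting down-moves:
  k=0: S(0,0) = 45.7000
  k=1: S(1,0) = 49.8789; S(1,1) = 41.8712
  k=2: S(2,0) = 54.4400; S(2,1) = 45.7000; S(2,2) = 38.3632
  k=3: S(3,0) = 59.4181; S(3,1) = 49.8789; S(3,2) = 41.8712; S(3,3) = 35.1491
  k=4: S(4,0) = 64.8514; S(4,1) = 54.4400; S(4,2) = 45.7000; S(4,3) = 38.3632; S(4,4) = 32.2042
Terminal payoffs V(N, i) = max(S_T - K, 0):
  V(4,0) = 14.591387; V(4,1) = 4.179952; V(4,2) = 0.000000; V(4,3) = 0.000000; V(4,4) = 0.000000
Backward induction: V(k, i) = exp(-r*dt) * [p * V(k+1, i) + (1-p) * V(k+1, i+1)].
  V(3,0) = exp(-r*dt) * [p*14.591387 + (1-p)*4.179952] = 9.280424
  V(3,1) = exp(-r*dt) * [p*4.179952 + (1-p)*0.000000] = 2.051808
  V(3,2) = exp(-r*dt) * [p*0.000000 + (1-p)*0.000000] = 0.000000
  V(3,3) = exp(-r*dt) * [p*0.000000 + (1-p)*0.000000] = 0.000000
  V(2,0) = exp(-r*dt) * [p*9.280424 + (1-p)*2.051808] = 5.595115
  V(2,1) = exp(-r*dt) * [p*2.051808 + (1-p)*0.000000] = 1.007168
  V(2,2) = exp(-r*dt) * [p*0.000000 + (1-p)*0.000000] = 0.000000
  V(1,0) = exp(-r*dt) * [p*5.595115 + (1-p)*1.007168] = 3.256796
  V(1,1) = exp(-r*dt) * [p*1.007168 + (1-p)*0.000000] = 0.494388
  V(0,0) = exp(-r*dt) * [p*3.256796 + (1-p)*0.494388] = 1.849164

Answer: Price = V(0,0) = 1.8492


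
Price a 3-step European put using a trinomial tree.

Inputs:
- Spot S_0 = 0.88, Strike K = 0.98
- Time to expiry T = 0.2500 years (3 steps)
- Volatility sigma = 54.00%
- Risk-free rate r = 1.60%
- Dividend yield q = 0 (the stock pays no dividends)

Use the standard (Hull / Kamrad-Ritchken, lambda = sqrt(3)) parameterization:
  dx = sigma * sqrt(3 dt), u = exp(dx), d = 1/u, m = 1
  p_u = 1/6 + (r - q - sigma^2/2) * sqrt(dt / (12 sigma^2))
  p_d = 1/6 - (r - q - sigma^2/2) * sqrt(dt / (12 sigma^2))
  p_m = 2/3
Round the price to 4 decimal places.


Answer: Price = V(0,0) = 0.1578

Derivation:
dt = T/N = 0.083333; dx = sigma*sqrt(3*dt) = 0.270000
u = exp(dx) = 1.309964; d = 1/u = 0.763379
p_u = 0.146636, p_m = 0.666667, p_d = 0.186698
Discount per step: exp(-r*dt) = 0.998668
Stock lattice S(k, j) with j the centered position index:
  k=0: S(0,+0) = 0.8800
  k=1: S(1,-1) = 0.6718; S(1,+0) = 0.8800; S(1,+1) = 1.1528
  k=2: S(2,-2) = 0.5128; S(2,-1) = 0.6718; S(2,+0) = 0.8800; S(2,+1) = 1.1528; S(2,+2) = 1.5101
  k=3: S(3,-3) = 0.3915; S(3,-2) = 0.5128; S(3,-1) = 0.6718; S(3,+0) = 0.8800; S(3,+1) = 1.1528; S(3,+2) = 1.5101; S(3,+3) = 1.9782
Terminal payoffs V(N, j) = max(K - S_T, 0):
  V(3,-3) = 0.588525; V(3,-2) = 0.467182; V(3,-1) = 0.308226; V(3,+0) = 0.100000; V(3,+1) = 0.000000; V(3,+2) = 0.000000; V(3,+3) = 0.000000
Backward induction: V(k, j) = exp(-r*dt) * [p_u * V(k+1, j+1) + p_m * V(k+1, j) + p_d * V(k+1, j-1)]
  V(2,-2) = exp(-r*dt) * [p_u*0.308226 + p_m*0.467182 + p_d*0.588525] = 0.465906
  V(2,-1) = exp(-r*dt) * [p_u*0.100000 + p_m*0.308226 + p_d*0.467182] = 0.306960
  V(2,+0) = exp(-r*dt) * [p_u*0.000000 + p_m*0.100000 + p_d*0.308226] = 0.124046
  V(2,+1) = exp(-r*dt) * [p_u*0.000000 + p_m*0.000000 + p_d*0.100000] = 0.018645
  V(2,+2) = exp(-r*dt) * [p_u*0.000000 + p_m*0.000000 + p_d*0.000000] = 0.000000
  V(1,-1) = exp(-r*dt) * [p_u*0.124046 + p_m*0.306960 + p_d*0.465906] = 0.309400
  V(1,+0) = exp(-r*dt) * [p_u*0.018645 + p_m*0.124046 + p_d*0.306960] = 0.142550
  V(1,+1) = exp(-r*dt) * [p_u*0.000000 + p_m*0.018645 + p_d*0.124046] = 0.035542
  V(0,+0) = exp(-r*dt) * [p_u*0.035542 + p_m*0.142550 + p_d*0.309400] = 0.157799


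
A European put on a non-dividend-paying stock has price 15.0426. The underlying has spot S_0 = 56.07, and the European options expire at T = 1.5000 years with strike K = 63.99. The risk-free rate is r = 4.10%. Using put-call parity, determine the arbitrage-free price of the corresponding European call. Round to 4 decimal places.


Answer: Call price = 10.9394

Derivation:
Put-call parity: C - P = S_0 * exp(-qT) - K * exp(-rT).
S_0 * exp(-qT) = 56.0700 * 1.00000000 = 56.07000000
K * exp(-rT) = 63.9900 * 0.94035295 = 60.17318500
C = P + S*exp(-qT) - K*exp(-rT)
C = 15.0426 + 56.07000000 - 60.17318500 = 10.9394


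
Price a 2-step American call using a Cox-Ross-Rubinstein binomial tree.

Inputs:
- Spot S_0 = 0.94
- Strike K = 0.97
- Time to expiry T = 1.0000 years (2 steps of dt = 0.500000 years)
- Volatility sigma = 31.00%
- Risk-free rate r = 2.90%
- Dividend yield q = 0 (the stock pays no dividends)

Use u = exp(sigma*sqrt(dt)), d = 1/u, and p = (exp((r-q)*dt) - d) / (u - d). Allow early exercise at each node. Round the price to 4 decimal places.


dt = T/N = 0.500000
u = exp(sigma*sqrt(dt)) = 1.245084; d = 1/u = 0.803159
p = (exp((r-q)*dt) - d) / (u - d) = 0.478468
Discount per step: exp(-r*dt) = 0.985605
Stock lattice S(k, i) with i counting down-moves:
  k=0: S(0,0) = 0.9400
  k=1: S(1,0) = 1.1704; S(1,1) = 0.7550
  k=2: S(2,0) = 1.4572; S(2,1) = 0.9400; S(2,2) = 0.6064
Terminal payoffs V(N, i) = max(S_T - K, 0):
  V(2,0) = 0.487220; V(2,1) = 0.000000; V(2,2) = 0.000000
Backward induction: V(k, i) = exp(-r*dt) * [p * V(k+1, i) + (1-p) * V(k+1, i+1)]; then take max(V_cont, immediate exercise) for American.
  V(1,0) = exp(-r*dt) * [p*0.487220 + (1-p)*0.000000] = 0.229763; exercise = 0.200379; V(1,0) = max -> 0.229763
  V(1,1) = exp(-r*dt) * [p*0.000000 + (1-p)*0.000000] = 0.000000; exercise = 0.000000; V(1,1) = max -> 0.000000
  V(0,0) = exp(-r*dt) * [p*0.229763 + (1-p)*0.000000] = 0.108352; exercise = 0.000000; V(0,0) = max -> 0.108352

Answer: Price = V(0,0) = 0.1084


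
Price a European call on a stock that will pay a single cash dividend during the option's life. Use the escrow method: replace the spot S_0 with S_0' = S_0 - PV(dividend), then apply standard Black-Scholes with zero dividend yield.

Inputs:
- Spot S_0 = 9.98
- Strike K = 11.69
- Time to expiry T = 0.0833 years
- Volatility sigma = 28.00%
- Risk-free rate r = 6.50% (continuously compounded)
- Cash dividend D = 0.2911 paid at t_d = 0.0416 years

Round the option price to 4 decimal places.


PV(D) = D * exp(-r * t_d) = 0.2911 * 0.99729965 = 0.29031393
S_0' = S_0 - PV(D) = 9.9800 - 0.29031393 = 9.68968607
d1 = (ln(S_0'/K) + (r + sigma^2/2)*T) / (sigma*sqrt(T)) = -2.21489333
d2 = d1 - sigma*sqrt(T) = -2.29570620
exp(-rT) = 0.99460013
N(d1) = 0.01338369; N(d2) = 0.01084634
C = S_0' * N(d1) - K * exp(-rT) * N(d2) = 9.68968607 * 0.01338369 - 11.6900 * 0.99460013 * 0.01084634 = 0.0036

Answer: Price = 0.0036


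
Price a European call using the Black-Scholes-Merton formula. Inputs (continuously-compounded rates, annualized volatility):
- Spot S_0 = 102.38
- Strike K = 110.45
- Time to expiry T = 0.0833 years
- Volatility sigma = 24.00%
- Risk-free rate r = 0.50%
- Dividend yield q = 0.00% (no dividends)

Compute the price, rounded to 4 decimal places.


d1 = (ln(S/K) + (r - q + 0.5*sigma^2) * T) / (sigma * sqrt(T)) = -1.05468362
d2 = d1 - sigma * sqrt(T) = -1.12395179
exp(-rT) = 0.99958359; exp(-qT) = 1.00000000
C = S_0 * exp(-qT) * N(d1) - K * exp(-rT) * N(d2)
N(d1) = 0.14578502; N(d2) = 0.13051674
C = 102.3800 * 1.00000000 * 0.14578502 - 110.4500 * 0.99958359 * 0.13051674 = 0.5159

Answer: Price = 0.5159


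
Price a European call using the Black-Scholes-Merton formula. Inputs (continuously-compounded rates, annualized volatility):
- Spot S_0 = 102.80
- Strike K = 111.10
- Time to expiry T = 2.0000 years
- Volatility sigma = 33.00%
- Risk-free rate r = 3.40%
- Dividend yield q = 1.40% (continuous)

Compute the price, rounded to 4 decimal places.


Answer: Price = 16.9399

Derivation:
d1 = (ln(S/K) + (r - q + 0.5*sigma^2) * T) / (sigma * sqrt(T)) = 0.15268076
d2 = d1 - sigma * sqrt(T) = -0.31400972
exp(-rT) = 0.93426047; exp(-qT) = 0.97238837
C = S_0 * exp(-qT) * N(d1) - K * exp(-rT) * N(d2)
N(d1) = 0.56067498; N(d2) = 0.37675683
C = 102.8000 * 0.97238837 * 0.56067498 - 111.1000 * 0.93426047 * 0.37675683 = 16.9399


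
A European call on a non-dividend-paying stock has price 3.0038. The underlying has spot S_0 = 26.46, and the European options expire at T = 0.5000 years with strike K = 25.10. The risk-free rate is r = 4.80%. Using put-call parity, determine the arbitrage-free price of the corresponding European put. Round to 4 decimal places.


Answer: Put price = 1.0486

Derivation:
Put-call parity: C - P = S_0 * exp(-qT) - K * exp(-rT).
S_0 * exp(-qT) = 26.4600 * 1.00000000 = 26.46000000
K * exp(-rT) = 25.1000 * 0.97628571 = 24.50477131
P = C - S*exp(-qT) + K*exp(-rT)
P = 3.0038 - 26.46000000 + 24.50477131 = 1.0486


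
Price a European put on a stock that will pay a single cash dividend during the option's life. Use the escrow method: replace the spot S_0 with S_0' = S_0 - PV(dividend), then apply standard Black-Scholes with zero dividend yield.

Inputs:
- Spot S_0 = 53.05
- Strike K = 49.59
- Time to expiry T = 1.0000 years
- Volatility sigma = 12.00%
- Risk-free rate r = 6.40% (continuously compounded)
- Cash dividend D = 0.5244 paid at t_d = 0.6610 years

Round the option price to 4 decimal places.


Answer: Price = 0.4788

Derivation:
PV(D) = D * exp(-r * t_d) = 0.5244 * 0.95857833 = 0.50267848
S_0' = S_0 - PV(D) = 53.0500 - 0.50267848 = 52.54732152
d1 = (ln(S_0'/K) + (r + sigma^2/2)*T) / (sigma*sqrt(T)) = 1.07604105
d2 = d1 - sigma*sqrt(T) = 0.95604105
exp(-rT) = 0.93800500
N(-d1) = 0.14095445; N(-d2) = 0.16952575
P = K * exp(-rT) * N(-d2) - S_0' * N(-d1) = 49.5900 * 0.93800500 * 0.16952575 - 52.54732152 * 0.14095445 = 0.4788


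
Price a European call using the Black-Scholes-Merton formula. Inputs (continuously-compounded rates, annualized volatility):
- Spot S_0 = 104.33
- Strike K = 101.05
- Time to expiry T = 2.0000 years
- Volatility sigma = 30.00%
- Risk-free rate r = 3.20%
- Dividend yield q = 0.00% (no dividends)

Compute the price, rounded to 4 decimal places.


Answer: Price = 21.9167

Derivation:
d1 = (ln(S/K) + (r - q + 0.5*sigma^2) * T) / (sigma * sqrt(T)) = 0.43827305
d2 = d1 - sigma * sqrt(T) = 0.01400898
exp(-rT) = 0.93800500; exp(-qT) = 1.00000000
C = S_0 * exp(-qT) * N(d1) - K * exp(-rT) * N(d2)
N(d1) = 0.66940582; N(d2) = 0.50558859
C = 104.3300 * 1.00000000 * 0.66940582 - 101.0500 * 0.93800500 * 0.50558859 = 21.9167


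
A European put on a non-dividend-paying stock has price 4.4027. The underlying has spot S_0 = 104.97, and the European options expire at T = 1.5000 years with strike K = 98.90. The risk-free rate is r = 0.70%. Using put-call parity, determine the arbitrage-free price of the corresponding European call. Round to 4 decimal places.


Answer: Call price = 11.5057

Derivation:
Put-call parity: C - P = S_0 * exp(-qT) - K * exp(-rT).
S_0 * exp(-qT) = 104.9700 * 1.00000000 = 104.97000000
K * exp(-rT) = 98.9000 * 0.98955493 = 97.86698283
C = P + S*exp(-qT) - K*exp(-rT)
C = 4.4027 + 104.97000000 - 97.86698283 = 11.5057


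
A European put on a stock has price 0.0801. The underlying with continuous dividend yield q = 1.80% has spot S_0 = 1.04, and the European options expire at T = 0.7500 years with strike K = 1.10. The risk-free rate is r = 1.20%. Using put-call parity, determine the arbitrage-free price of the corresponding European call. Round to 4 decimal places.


Put-call parity: C - P = S_0 * exp(-qT) - K * exp(-rT).
S_0 * exp(-qT) = 1.0400 * 0.98659072 = 1.02605434
K * exp(-rT) = 1.1000 * 0.99104038 = 1.09014442
C = P + S*exp(-qT) - K*exp(-rT)
C = 0.0801 + 1.02605434 - 1.09014442 = 0.0160

Answer: Call price = 0.0160


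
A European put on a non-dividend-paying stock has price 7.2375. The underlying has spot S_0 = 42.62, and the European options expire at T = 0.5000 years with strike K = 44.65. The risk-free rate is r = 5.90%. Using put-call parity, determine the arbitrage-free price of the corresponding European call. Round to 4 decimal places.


Put-call parity: C - P = S_0 * exp(-qT) - K * exp(-rT).
S_0 * exp(-qT) = 42.6200 * 1.00000000 = 42.62000000
K * exp(-rT) = 44.6500 * 0.97093088 = 43.35206369
C = P + S*exp(-qT) - K*exp(-rT)
C = 7.2375 + 42.62000000 - 43.35206369 = 6.5054

Answer: Call price = 6.5054


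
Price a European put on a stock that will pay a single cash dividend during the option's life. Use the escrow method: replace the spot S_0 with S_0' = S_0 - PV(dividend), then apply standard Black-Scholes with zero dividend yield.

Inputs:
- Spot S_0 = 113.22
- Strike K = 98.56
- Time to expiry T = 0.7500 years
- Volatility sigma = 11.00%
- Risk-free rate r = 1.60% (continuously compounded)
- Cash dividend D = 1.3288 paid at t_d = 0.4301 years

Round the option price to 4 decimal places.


PV(D) = D * exp(-r * t_d) = 1.3288 * 0.99314202 = 1.31968712
S_0' = S_0 - PV(D) = 113.2200 - 1.31968712 = 111.90031288
d1 = (ln(S_0'/K) + (r + sigma^2/2)*T) / (sigma*sqrt(T)) = 1.50615371
d2 = d1 - sigma*sqrt(T) = 1.41089092
exp(-rT) = 0.98807171
N(-d1) = 0.06601386; N(-d2) = 0.07913839
P = K * exp(-rT) * N(-d2) - S_0' * N(-d1) = 98.5600 * 0.98807171 * 0.07913839 - 111.90031288 * 0.06601386 = 0.3199

Answer: Price = 0.3199


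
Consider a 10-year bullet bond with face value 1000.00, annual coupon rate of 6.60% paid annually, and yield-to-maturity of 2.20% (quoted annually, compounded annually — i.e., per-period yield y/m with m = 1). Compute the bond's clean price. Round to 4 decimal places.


Coupon per period c = face * coupon_rate / m = 66.000000
Periods per year m = 1; per-period yield y/m = 0.022000
Number of cashflows N = 10
Cashflows (t years, CF_t, discount factor 1/(1+y/m)^(m*t), PV):
  t = 1.0000: CF_t = 66.000000, DF = 0.978474, PV = 64.579256
  t = 2.0000: CF_t = 66.000000, DF = 0.957411, PV = 63.189096
  t = 3.0000: CF_t = 66.000000, DF = 0.936801, PV = 61.828861
  t = 4.0000: CF_t = 66.000000, DF = 0.916635, PV = 60.497907
  t = 5.0000: CF_t = 66.000000, DF = 0.896903, PV = 59.195604
  t = 6.0000: CF_t = 66.000000, DF = 0.877596, PV = 57.921335
  t = 7.0000: CF_t = 66.000000, DF = 0.858704, PV = 56.674496
  t = 8.0000: CF_t = 66.000000, DF = 0.840220, PV = 55.454497
  t = 9.0000: CF_t = 66.000000, DF = 0.822133, PV = 54.260760
  t = 10.0000: CF_t = 1066.000000, DF = 0.804435, PV = 857.527876
Price P = sum_t PV_t = 1391.129689

Answer: Price = 1391.1297


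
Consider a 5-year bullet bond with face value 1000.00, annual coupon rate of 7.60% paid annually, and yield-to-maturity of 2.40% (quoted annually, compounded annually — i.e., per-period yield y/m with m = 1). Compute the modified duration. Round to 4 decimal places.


Answer: Modified duration = 4.3129

Derivation:
Coupon per period c = face * coupon_rate / m = 76.000000
Periods per year m = 1; per-period yield y/m = 0.024000
Number of cashflows N = 5
Cashflows (t years, CF_t, discount factor 1/(1+y/m)^(m*t), PV):
  t = 1.0000: CF_t = 76.000000, DF = 0.976562, PV = 74.218750
  t = 2.0000: CF_t = 76.000000, DF = 0.953674, PV = 72.479248
  t = 3.0000: CF_t = 76.000000, DF = 0.931323, PV = 70.780516
  t = 4.0000: CF_t = 76.000000, DF = 0.909495, PV = 69.121597
  t = 5.0000: CF_t = 1076.000000, DF = 0.888178, PV = 955.679980
Price P = sum_t PV_t = 1242.280091
First compute Macaulay numerator sum_t t * PV_t:
  t * PV_t at t = 1.0000: 74.218750
  t * PV_t at t = 2.0000: 144.958496
  t * PV_t at t = 3.0000: 212.341547
  t * PV_t at t = 4.0000: 276.486389
  t * PV_t at t = 5.0000: 4778.399898
Macaulay duration D = 5486.405080 / 1242.280091 = 4.416399
Modified duration = D / (1 + y/m) = 4.416399 / (1 + 0.024000) = 4.312890


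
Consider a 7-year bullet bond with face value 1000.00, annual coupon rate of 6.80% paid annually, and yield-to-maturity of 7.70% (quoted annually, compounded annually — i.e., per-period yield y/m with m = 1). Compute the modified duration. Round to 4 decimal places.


Coupon per period c = face * coupon_rate / m = 68.000000
Periods per year m = 1; per-period yield y/m = 0.077000
Number of cashflows N = 7
Cashflows (t years, CF_t, discount factor 1/(1+y/m)^(m*t), PV):
  t = 1.0000: CF_t = 68.000000, DF = 0.928505, PV = 63.138347
  t = 2.0000: CF_t = 68.000000, DF = 0.862122, PV = 58.624278
  t = 3.0000: CF_t = 68.000000, DF = 0.800484, PV = 54.432941
  t = 4.0000: CF_t = 68.000000, DF = 0.743254, PV = 50.541264
  t = 5.0000: CF_t = 68.000000, DF = 0.690115, PV = 46.927822
  t = 6.0000: CF_t = 68.000000, DF = 0.640775, PV = 43.572722
  t = 7.0000: CF_t = 1068.000000, DF = 0.594963, PV = 635.420657
Price P = sum_t PV_t = 952.658032
First compute Macaulay numerator sum_t t * PV_t:
  t * PV_t at t = 1.0000: 63.138347
  t * PV_t at t = 2.0000: 117.248556
  t * PV_t at t = 3.0000: 163.298824
  t * PV_t at t = 4.0000: 202.165056
  t * PV_t at t = 5.0000: 234.639109
  t * PV_t at t = 6.0000: 261.436333
  t * PV_t at t = 7.0000: 4447.944602
Macaulay duration D = 5489.870828 / 952.658032 = 5.762688
Modified duration = D / (1 + y/m) = 5.762688 / (1 + 0.077000) = 5.350685

Answer: Modified duration = 5.3507


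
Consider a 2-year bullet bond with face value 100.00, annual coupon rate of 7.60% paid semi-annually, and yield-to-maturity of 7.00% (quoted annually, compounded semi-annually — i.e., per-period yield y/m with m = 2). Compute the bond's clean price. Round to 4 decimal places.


Answer: Price = 101.1019

Derivation:
Coupon per period c = face * coupon_rate / m = 3.800000
Periods per year m = 2; per-period yield y/m = 0.035000
Number of cashflows N = 4
Cashflows (t years, CF_t, discount factor 1/(1+y/m)^(m*t), PV):
  t = 0.5000: CF_t = 3.800000, DF = 0.966184, PV = 3.671498
  t = 1.0000: CF_t = 3.800000, DF = 0.933511, PV = 3.547341
  t = 1.5000: CF_t = 3.800000, DF = 0.901943, PV = 3.427382
  t = 2.0000: CF_t = 103.800000, DF = 0.871442, PV = 90.455703
Price P = sum_t PV_t = 101.101924


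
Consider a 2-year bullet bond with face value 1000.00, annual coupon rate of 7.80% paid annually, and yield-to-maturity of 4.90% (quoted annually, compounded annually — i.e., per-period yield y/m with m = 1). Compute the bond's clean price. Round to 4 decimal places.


Coupon per period c = face * coupon_rate / m = 78.000000
Periods per year m = 1; per-period yield y/m = 0.049000
Number of cashflows N = 2
Cashflows (t years, CF_t, discount factor 1/(1+y/m)^(m*t), PV):
  t = 1.0000: CF_t = 78.000000, DF = 0.953289, PV = 74.356530
  t = 2.0000: CF_t = 1078.000000, DF = 0.908760, PV = 979.642876
Price P = sum_t PV_t = 1053.999406

Answer: Price = 1053.9994


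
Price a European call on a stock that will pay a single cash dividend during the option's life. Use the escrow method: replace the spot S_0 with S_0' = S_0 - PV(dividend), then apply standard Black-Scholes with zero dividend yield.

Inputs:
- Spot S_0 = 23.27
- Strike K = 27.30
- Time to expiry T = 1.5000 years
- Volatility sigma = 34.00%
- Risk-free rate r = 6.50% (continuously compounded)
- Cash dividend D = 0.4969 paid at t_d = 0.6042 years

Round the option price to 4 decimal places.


Answer: Price = 3.0124

Derivation:
PV(D) = D * exp(-r * t_d) = 0.4969 * 0.96148819 = 0.47776348
S_0' = S_0 - PV(D) = 23.2700 - 0.47776348 = 22.79223652
d1 = (ln(S_0'/K) + (r + sigma^2/2)*T) / (sigma*sqrt(T)) = 0.00896531
d2 = d1 - sigma*sqrt(T) = -0.40744795
exp(-rT) = 0.90710234
N(d1) = 0.50357659; N(d2) = 0.34183951
C = S_0' * N(d1) - K * exp(-rT) * N(d2) = 22.79223652 * 0.50357659 - 27.3000 * 0.90710234 * 0.34183951 = 3.0124


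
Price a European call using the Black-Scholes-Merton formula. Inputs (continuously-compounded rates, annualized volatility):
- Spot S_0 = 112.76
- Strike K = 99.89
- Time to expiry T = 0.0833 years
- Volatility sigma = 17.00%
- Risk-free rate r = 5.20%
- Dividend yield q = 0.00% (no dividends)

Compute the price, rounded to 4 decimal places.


Answer: Price = 13.3104

Derivation:
d1 = (ln(S/K) + (r - q + 0.5*sigma^2) * T) / (sigma * sqrt(T)) = 2.58284891
d2 = d1 - sigma * sqrt(T) = 2.53378396
exp(-rT) = 0.99567777; exp(-qT) = 1.00000000
C = S_0 * exp(-qT) * N(d1) - K * exp(-rT) * N(d2)
N(d1) = 0.99510059; N(d2) = 0.99435809
C = 112.7600 * 1.00000000 * 0.99510059 - 99.8900 * 0.99567777 * 0.99435809 = 13.3104


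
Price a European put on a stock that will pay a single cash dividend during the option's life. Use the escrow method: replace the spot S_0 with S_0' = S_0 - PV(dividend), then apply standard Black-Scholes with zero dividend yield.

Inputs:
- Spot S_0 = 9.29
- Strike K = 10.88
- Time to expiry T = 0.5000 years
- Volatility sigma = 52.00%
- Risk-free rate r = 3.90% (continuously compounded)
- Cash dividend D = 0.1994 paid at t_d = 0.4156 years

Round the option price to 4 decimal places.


PV(D) = D * exp(-r * t_d) = 0.1994 * 0.98392225 = 0.19619410
S_0' = S_0 - PV(D) = 9.2900 - 0.19619410 = 9.09380590
d1 = (ln(S_0'/K) + (r + sigma^2/2)*T) / (sigma*sqrt(T)) = -0.25083996
d2 = d1 - sigma*sqrt(T) = -0.61853548
exp(-rT) = 0.98068890
N(-d1) = 0.59903108; N(-d2) = 0.73188879
P = K * exp(-rT) * N(-d2) - S_0' * N(-d1) = 10.8800 * 0.98068890 * 0.73188879 - 9.09380590 * 0.59903108 = 2.3617

Answer: Price = 2.3617


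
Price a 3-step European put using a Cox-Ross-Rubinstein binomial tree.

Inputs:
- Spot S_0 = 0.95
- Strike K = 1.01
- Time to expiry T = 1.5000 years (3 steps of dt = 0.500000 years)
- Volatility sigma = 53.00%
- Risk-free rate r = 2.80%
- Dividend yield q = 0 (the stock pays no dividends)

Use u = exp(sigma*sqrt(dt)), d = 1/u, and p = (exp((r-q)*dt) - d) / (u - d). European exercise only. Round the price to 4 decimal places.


dt = T/N = 0.500000
u = exp(sigma*sqrt(dt)) = 1.454652; d = 1/u = 0.687450
p = (exp((r-q)*dt) - d) / (u - d) = 0.425766
Discount per step: exp(-r*dt) = 0.986098
Stock lattice S(k, i) with i counting down-moves:
  k=0: S(0,0) = 0.9500
  k=1: S(1,0) = 1.3819; S(1,1) = 0.6531
  k=2: S(2,0) = 2.0102; S(2,1) = 0.9500; S(2,2) = 0.4490
  k=3: S(3,0) = 2.9242; S(3,1) = 1.3819; S(3,2) = 0.6531; S(3,3) = 0.3086
Terminal payoffs V(N, i) = max(K - S_T, 0):
  V(3,0) = 0.000000; V(3,1) = 0.000000; V(3,2) = 0.356923; V(3,3) = 0.701364
Backward induction: V(k, i) = exp(-r*dt) * [p * V(k+1, i) + (1-p) * V(k+1, i+1)].
  V(2,0) = exp(-r*dt) * [p*0.000000 + (1-p)*0.000000] = 0.000000
  V(2,1) = exp(-r*dt) * [p*0.000000 + (1-p)*0.356923] = 0.202108
  V(2,2) = exp(-r*dt) * [p*0.356923 + (1-p)*0.701364] = 0.547001
  V(1,0) = exp(-r*dt) * [p*0.000000 + (1-p)*0.202108] = 0.114444
  V(1,1) = exp(-r*dt) * [p*0.202108 + (1-p)*0.547001] = 0.394594
  V(0,0) = exp(-r*dt) * [p*0.114444 + (1-p)*0.394594] = 0.271488

Answer: Price = V(0,0) = 0.2715


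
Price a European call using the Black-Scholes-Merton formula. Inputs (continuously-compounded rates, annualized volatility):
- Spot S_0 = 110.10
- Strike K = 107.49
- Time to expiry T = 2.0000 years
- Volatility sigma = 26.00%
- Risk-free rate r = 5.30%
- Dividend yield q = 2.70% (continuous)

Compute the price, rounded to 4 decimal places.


d1 = (ln(S/K) + (r - q + 0.5*sigma^2) * T) / (sigma * sqrt(T)) = 0.39051665
d2 = d1 - sigma * sqrt(T) = 0.02282112
exp(-rT) = 0.89942465; exp(-qT) = 0.94743211
C = S_0 * exp(-qT) * N(d1) - K * exp(-rT) * N(d2)
N(d1) = 0.65192273; N(d2) = 0.50910352
C = 110.1000 * 0.94743211 * 0.65192273 - 107.4900 * 0.89942465 * 0.50910352 = 18.7838

Answer: Price = 18.7838


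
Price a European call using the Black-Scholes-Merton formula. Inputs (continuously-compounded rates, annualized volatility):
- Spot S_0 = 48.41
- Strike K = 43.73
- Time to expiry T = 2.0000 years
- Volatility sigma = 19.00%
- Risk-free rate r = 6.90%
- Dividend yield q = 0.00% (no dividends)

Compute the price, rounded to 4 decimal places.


Answer: Price = 11.4864

Derivation:
d1 = (ln(S/K) + (r - q + 0.5*sigma^2) * T) / (sigma * sqrt(T)) = 1.02631726
d2 = d1 - sigma * sqrt(T) = 0.75761668
exp(-rT) = 0.87109869; exp(-qT) = 1.00000000
C = S_0 * exp(-qT) * N(d1) - K * exp(-rT) * N(d2)
N(d1) = 0.84762897; N(d2) = 0.77565975
C = 48.4100 * 1.00000000 * 0.84762897 - 43.7300 * 0.87109869 * 0.77565975 = 11.4864


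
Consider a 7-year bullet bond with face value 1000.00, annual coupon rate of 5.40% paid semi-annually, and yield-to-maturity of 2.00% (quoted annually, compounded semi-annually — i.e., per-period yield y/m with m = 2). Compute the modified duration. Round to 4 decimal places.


Answer: Modified duration = 5.9824

Derivation:
Coupon per period c = face * coupon_rate / m = 27.000000
Periods per year m = 2; per-period yield y/m = 0.010000
Number of cashflows N = 14
Cashflows (t years, CF_t, discount factor 1/(1+y/m)^(m*t), PV):
  t = 0.5000: CF_t = 27.000000, DF = 0.990099, PV = 26.732673
  t = 1.0000: CF_t = 27.000000, DF = 0.980296, PV = 26.467993
  t = 1.5000: CF_t = 27.000000, DF = 0.970590, PV = 26.205934
  t = 2.0000: CF_t = 27.000000, DF = 0.960980, PV = 25.946469
  t = 2.5000: CF_t = 27.000000, DF = 0.951466, PV = 25.689574
  t = 3.0000: CF_t = 27.000000, DF = 0.942045, PV = 25.435221
  t = 3.5000: CF_t = 27.000000, DF = 0.932718, PV = 25.183387
  t = 4.0000: CF_t = 27.000000, DF = 0.923483, PV = 24.934047
  t = 4.5000: CF_t = 27.000000, DF = 0.914340, PV = 24.687175
  t = 5.0000: CF_t = 27.000000, DF = 0.905287, PV = 24.442748
  t = 5.5000: CF_t = 27.000000, DF = 0.896324, PV = 24.200740
  t = 6.0000: CF_t = 27.000000, DF = 0.887449, PV = 23.961129
  t = 6.5000: CF_t = 27.000000, DF = 0.878663, PV = 23.723890
  t = 7.0000: CF_t = 1027.000000, DF = 0.869963, PV = 893.451970
Price P = sum_t PV_t = 1221.062952
First compute Macaulay numerator sum_t t * PV_t:
  t * PV_t at t = 0.5000: 13.366337
  t * PV_t at t = 1.0000: 26.467993
  t * PV_t at t = 1.5000: 39.308901
  t * PV_t at t = 2.0000: 51.892939
  t * PV_t at t = 2.5000: 64.223934
  t * PV_t at t = 3.0000: 76.305664
  t * PV_t at t = 3.5000: 88.141856
  t * PV_t at t = 4.0000: 99.736188
  t * PV_t at t = 4.5000: 111.092289
  t * PV_t at t = 5.0000: 122.213739
  t * PV_t at t = 5.5000: 133.104072
  t * PV_t at t = 6.0000: 143.766774
  t * PV_t at t = 6.5000: 154.205286
  t * PV_t at t = 7.0000: 6254.163788
Macaulay duration D = 7377.989760 / 1221.062952 = 6.042268
Modified duration = D / (1 + y/m) = 6.042268 / (1 + 0.010000) = 5.982444


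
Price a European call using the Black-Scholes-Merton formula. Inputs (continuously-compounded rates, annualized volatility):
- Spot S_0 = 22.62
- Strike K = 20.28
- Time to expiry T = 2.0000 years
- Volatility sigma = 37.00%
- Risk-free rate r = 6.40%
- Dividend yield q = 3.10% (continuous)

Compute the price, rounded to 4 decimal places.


Answer: Price = 5.9621

Derivation:
d1 = (ln(S/K) + (r - q + 0.5*sigma^2) * T) / (sigma * sqrt(T)) = 0.59645277
d2 = d1 - sigma * sqrt(T) = 0.07319375
exp(-rT) = 0.87985338; exp(-qT) = 0.93988289
C = S_0 * exp(-qT) * N(d1) - K * exp(-rT) * N(d2)
N(d1) = 0.72456360; N(d2) = 0.52917403
C = 22.6200 * 0.93988289 * 0.72456360 - 20.2800 * 0.87985338 * 0.52917403 = 5.9621


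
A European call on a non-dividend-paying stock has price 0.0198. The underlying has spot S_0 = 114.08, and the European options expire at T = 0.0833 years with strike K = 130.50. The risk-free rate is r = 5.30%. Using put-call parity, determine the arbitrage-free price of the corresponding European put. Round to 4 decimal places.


Answer: Put price = 15.8649

Derivation:
Put-call parity: C - P = S_0 * exp(-qT) - K * exp(-rT).
S_0 * exp(-qT) = 114.0800 * 1.00000000 = 114.08000000
K * exp(-rT) = 130.5000 * 0.99559483 = 129.92512549
P = C - S*exp(-qT) + K*exp(-rT)
P = 0.0198 - 114.08000000 + 129.92512549 = 15.8649


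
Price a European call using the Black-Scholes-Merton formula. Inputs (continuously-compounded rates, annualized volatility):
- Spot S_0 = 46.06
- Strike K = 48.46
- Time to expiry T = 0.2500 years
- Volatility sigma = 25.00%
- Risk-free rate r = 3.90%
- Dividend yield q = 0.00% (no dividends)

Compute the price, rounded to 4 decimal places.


d1 = (ln(S/K) + (r - q + 0.5*sigma^2) * T) / (sigma * sqrt(T)) = -0.26585057
d2 = d1 - sigma * sqrt(T) = -0.39085057
exp(-rT) = 0.99029738; exp(-qT) = 1.00000000
C = S_0 * exp(-qT) * N(d1) - K * exp(-rT) * N(d2)
N(d1) = 0.39517715; N(d2) = 0.34795385
C = 46.0600 * 1.00000000 * 0.39517715 - 48.4600 * 0.99029738 * 0.34795385 = 1.5036

Answer: Price = 1.5036


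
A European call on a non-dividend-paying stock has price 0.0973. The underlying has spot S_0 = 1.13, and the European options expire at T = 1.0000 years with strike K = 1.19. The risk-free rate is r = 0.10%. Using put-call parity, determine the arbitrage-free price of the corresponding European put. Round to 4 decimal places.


Put-call parity: C - P = S_0 * exp(-qT) - K * exp(-rT).
S_0 * exp(-qT) = 1.1300 * 1.00000000 = 1.13000000
K * exp(-rT) = 1.1900 * 0.99900050 = 1.18881059
P = C - S*exp(-qT) + K*exp(-rT)
P = 0.0973 - 1.13000000 + 1.18881059 = 0.1561

Answer: Put price = 0.1561


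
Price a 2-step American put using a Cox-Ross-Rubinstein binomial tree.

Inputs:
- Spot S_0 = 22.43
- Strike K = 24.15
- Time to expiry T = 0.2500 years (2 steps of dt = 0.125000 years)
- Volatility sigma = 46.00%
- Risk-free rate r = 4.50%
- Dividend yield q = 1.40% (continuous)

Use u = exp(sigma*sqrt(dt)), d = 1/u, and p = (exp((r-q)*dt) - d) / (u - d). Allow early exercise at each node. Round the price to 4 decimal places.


Answer: Price = V(0,0) = 3.0980

Derivation:
dt = T/N = 0.125000
u = exp(sigma*sqrt(dt)) = 1.176607; d = 1/u = 0.849902
p = (exp((r-q)*dt) - d) / (u - d) = 0.471315
Discount per step: exp(-r*dt) = 0.994391
Stock lattice S(k, i) with i counting down-moves:
  k=0: S(0,0) = 22.4300
  k=1: S(1,0) = 26.3913; S(1,1) = 19.0633
  k=2: S(2,0) = 31.0522; S(2,1) = 22.4300; S(2,2) = 16.2019
Terminal payoffs V(N, i) = max(K - S_T, 0):
  V(2,0) = 0.000000; V(2,1) = 1.720000; V(2,2) = 7.948072
Backward induction: V(k, i) = exp(-r*dt) * [p * V(k+1, i) + (1-p) * V(k+1, i+1)]; then take max(V_cont, immediate exercise) for American.
  V(1,0) = exp(-r*dt) * [p*0.000000 + (1-p)*1.720000] = 0.904238; exercise = 0.000000; V(1,0) = max -> 0.904238
  V(1,1) = exp(-r*dt) * [p*1.720000 + (1-p)*7.948072] = 4.984574; exercise = 5.086704; V(1,1) = max -> 5.086704
  V(0,0) = exp(-r*dt) * [p*0.904238 + (1-p)*5.086704] = 3.097972; exercise = 1.720000; V(0,0) = max -> 3.097972


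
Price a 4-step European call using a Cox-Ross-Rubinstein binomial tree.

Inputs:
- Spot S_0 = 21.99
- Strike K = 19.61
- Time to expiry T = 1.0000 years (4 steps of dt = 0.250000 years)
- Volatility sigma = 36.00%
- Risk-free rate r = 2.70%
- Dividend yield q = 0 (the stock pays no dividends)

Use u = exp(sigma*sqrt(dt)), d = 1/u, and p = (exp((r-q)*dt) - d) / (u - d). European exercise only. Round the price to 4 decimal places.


dt = T/N = 0.250000
u = exp(sigma*sqrt(dt)) = 1.197217; d = 1/u = 0.835270
p = (exp((r-q)*dt) - d) / (u - d) = 0.473833
Discount per step: exp(-r*dt) = 0.993273
Stock lattice S(k, i) with i counting down-moves:
  k=0: S(0,0) = 21.9900
  k=1: S(1,0) = 26.3268; S(1,1) = 18.3676
  k=2: S(2,0) = 31.5189; S(2,1) = 21.9900; S(2,2) = 15.3419
  k=3: S(3,0) = 37.7350; S(3,1) = 26.3268; S(3,2) = 18.3676; S(3,3) = 12.8146
  k=4: S(4,0) = 45.1770; S(4,1) = 31.5189; S(4,2) = 21.9900; S(4,3) = 15.3419; S(4,4) = 10.7037
Terminal payoffs V(N, i) = max(S_T - K, 0):
  V(4,0) = 25.566986; V(4,1) = 11.908914; V(4,2) = 2.380000; V(4,3) = 0.000000; V(4,4) = 0.000000
Backward induction: V(k, i) = exp(-r*dt) * [p * V(k+1, i) + (1-p) * V(k+1, i+1)].
  V(3,0) = exp(-r*dt) * [p*25.566986 + (1-p)*11.908914] = 18.256913
  V(3,1) = exp(-r*dt) * [p*11.908914 + (1-p)*2.380000] = 6.848732
  V(3,2) = exp(-r*dt) * [p*2.380000 + (1-p)*0.000000] = 1.120137
  V(3,3) = exp(-r*dt) * [p*0.000000 + (1-p)*0.000000] = 0.000000
  V(2,0) = exp(-r*dt) * [p*18.256913 + (1-p)*6.848732] = 12.171870
  V(2,1) = exp(-r*dt) * [p*6.848732 + (1-p)*1.120137] = 3.808740
  V(2,2) = exp(-r*dt) * [p*1.120137 + (1-p)*0.000000] = 0.527188
  V(1,0) = exp(-r*dt) * [p*12.171870 + (1-p)*3.808740] = 7.719189
  V(1,1) = exp(-r*dt) * [p*3.808740 + (1-p)*0.527188] = 2.068090
  V(0,0) = exp(-r*dt) * [p*7.719189 + (1-p)*2.068090] = 4.713843

Answer: Price = V(0,0) = 4.7138
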